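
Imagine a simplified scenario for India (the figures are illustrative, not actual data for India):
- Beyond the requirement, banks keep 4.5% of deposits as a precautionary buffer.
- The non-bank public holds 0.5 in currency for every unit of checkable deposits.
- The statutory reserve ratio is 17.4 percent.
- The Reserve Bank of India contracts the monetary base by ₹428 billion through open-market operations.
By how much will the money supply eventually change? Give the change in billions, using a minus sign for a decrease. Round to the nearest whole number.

The money multiplier is m = (1 + c) / (rr + e + c) = (1 + 0.5) / (0.174 + 0.045 + 0.5) ≈ 2.0862.
The sale removes 428 billion of base, so ΔM = m × ΔMB = 2.0862 × (−428) = -892.8936 billion.

-893 billion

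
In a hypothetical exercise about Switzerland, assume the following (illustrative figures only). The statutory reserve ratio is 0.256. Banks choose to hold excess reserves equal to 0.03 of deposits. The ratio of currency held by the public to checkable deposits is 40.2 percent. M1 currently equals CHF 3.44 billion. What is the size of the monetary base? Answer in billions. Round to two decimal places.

CHF 1.69 billion

The money multiplier is m = (1 + c) / (rr + e + c) = (1 + 0.402) / (0.256 + 0.03 + 0.402) ≈ 2.0378.
MB = M / m = 3.44 / 2.0378 ≈ 1.6881 billion.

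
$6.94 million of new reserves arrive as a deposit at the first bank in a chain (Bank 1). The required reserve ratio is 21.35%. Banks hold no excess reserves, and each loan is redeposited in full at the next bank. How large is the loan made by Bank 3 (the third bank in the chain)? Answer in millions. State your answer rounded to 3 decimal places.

$3.376 million

Each bank lends a fraction (1 − rr) = 0.7865 of the deposit it receives, so Bank 3 receives 6.94·0.7865^2 and lends 6.94·0.7865^3 ≈ 3.3764 million.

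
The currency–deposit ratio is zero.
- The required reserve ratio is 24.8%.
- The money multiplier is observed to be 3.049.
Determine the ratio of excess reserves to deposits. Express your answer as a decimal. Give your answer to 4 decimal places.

Using m = 3.049. Since m = (1 + c)/(c + rr + e), the denominator satisfies c + rr + e = (1 + c)/m = (1 + 0) / 3.049 ≈ 0.327976.
With c = 0 and rr = 0.248, the ratio of excess reserves to deposits is 0.327976 − 0 − 0.248 = 0.079976.

0.0800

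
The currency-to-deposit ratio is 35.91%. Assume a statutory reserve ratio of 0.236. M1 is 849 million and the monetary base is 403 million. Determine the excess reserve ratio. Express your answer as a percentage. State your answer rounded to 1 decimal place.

Using m = M/MB = 849/403 ≈ 2.106700. Since m = (1 + c)/(c + rr + e), the denominator satisfies c + rr + e = (1 + c)/m = (1 + 0.3591) / 2.106700 ≈ 0.645132.
With c = 0.3591 and rr = 0.236, the excess reserve ratio is 0.645132 − 0.3591 − 0.236 = 0.050032.

5.0%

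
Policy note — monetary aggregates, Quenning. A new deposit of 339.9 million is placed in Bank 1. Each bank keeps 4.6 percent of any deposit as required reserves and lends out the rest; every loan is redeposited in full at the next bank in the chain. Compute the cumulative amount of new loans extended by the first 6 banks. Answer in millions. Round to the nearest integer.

1735 million

Bank i lends (1 − rr)^i of the original deposit: Bank 1 lends 339.9·0.9540 = 324.2646, Bank 2 lends 339.9·0.9540² ≈ 309.3484, and so on.
Summing a geometric series: total = 339.9·[0.9540·(1 − 0.9540^6) / (1 − 0.9540)] ≈ 1735.1031 million.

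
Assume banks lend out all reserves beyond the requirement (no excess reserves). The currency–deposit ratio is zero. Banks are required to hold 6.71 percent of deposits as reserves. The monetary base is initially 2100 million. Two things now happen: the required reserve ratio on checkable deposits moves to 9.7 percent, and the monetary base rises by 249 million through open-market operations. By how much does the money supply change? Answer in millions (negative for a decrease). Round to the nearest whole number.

Before: m₁ = 1 / (0.0671) ≈ 14.90313, MB₁ = 2100, so M₁ = 14.90313 × 2100 = 31296.573 million.
After: m₂ = 1 / (0.097) ≈ 10.30928, MB₂ = 2100 + 249 = 2349, so M₂ = 10.30928 × 2349 ≈ 24216.4987 million.
ΔM = M₂ − M₁ = 24216.4987 − 31296.573 = -7080.0743 million.

-7080 million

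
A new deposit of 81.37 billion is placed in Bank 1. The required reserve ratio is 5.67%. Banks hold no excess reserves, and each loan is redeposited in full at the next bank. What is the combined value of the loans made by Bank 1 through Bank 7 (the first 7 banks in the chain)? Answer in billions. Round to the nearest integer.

454 billion

Bank i lends (1 − rr)^i of the original deposit: Bank 1 lends 81.37·0.9433 ≈ 76.7563, Bank 2 lends 81.37·0.9433² ≈ 72.4042, and so on.
Summing a geometric series: total = 81.37·[0.9433·(1 − 0.9433^7) / (1 − 0.9433)] ≈ 454.0639 billion.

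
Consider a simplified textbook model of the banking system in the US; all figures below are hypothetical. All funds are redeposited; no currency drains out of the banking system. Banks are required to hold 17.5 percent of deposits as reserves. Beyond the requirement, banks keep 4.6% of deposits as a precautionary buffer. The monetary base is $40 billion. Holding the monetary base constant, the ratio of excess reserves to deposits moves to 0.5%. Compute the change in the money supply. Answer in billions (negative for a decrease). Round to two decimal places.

Initially m₁ = 1 / (0.175 + 0.046) ≈ 4.52489, so M₁ = 4.52489 × 40 = 180.9956 billion.
After the change m₂ = 1 / (0.175 + 0.005) ≈ 5.55556, so M₂ = 5.55556 × 40 = 222.2224 billion.
ΔM = M₂ − M₁ = 222.2224 − 180.9956 = 41.2268 billion.

$41.23 billion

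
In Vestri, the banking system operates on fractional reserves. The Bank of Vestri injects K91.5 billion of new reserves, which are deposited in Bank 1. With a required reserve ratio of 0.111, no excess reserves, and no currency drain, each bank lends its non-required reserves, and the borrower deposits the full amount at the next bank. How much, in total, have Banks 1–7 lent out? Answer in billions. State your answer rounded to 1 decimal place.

K411.2 billion

Bank i lends (1 − rr)^i of the original deposit: Bank 1 lends 91.5·0.8890 = 81.3435, Bank 2 lends 91.5·0.8890² ≈ 72.3144, and so on.
Summing a geometric series: total = 91.5·[0.8890·(1 − 0.8890^7) / (1 − 0.8890)] ≈ 411.2272 billion.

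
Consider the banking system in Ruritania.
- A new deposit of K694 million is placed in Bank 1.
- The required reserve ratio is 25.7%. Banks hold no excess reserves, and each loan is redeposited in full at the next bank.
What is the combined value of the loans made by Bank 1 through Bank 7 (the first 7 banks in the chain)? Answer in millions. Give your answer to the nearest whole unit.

K1756 million

Bank i lends (1 − rr)^i of the original deposit: Bank 1 lends 694·0.7430 = 515.6420, Bank 2 lends 694·0.7430² ≈ 383.1220, and so on.
Summing a geometric series: total = 694·[0.7430·(1 − 0.7430^7) / (1 − 0.7430)] ≈ 1755.5837 million.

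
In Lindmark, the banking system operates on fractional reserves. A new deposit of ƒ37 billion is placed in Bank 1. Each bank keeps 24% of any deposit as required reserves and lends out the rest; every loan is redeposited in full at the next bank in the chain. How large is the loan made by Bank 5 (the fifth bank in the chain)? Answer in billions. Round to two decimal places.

ƒ9.38 billion

Each bank lends a fraction (1 − rr) = 0.7600 of the deposit it receives, so Bank 5 receives 37·0.7600^4 and lends 37·0.7600^5 ≈ 9.3814 billion.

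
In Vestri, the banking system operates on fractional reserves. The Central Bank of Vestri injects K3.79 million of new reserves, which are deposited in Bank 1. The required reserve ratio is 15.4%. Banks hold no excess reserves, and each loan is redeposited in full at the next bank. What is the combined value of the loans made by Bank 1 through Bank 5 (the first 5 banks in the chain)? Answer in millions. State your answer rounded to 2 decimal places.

Bank i lends (1 − rr)^i of the original deposit: Bank 1 lends 3.79·0.8460 ≈ 3.2063, Bank 2 lends 3.79·0.8460² ≈ 2.7126, and so on.
Summing a geometric series: total = 3.79·[0.8460·(1 − 0.8460^5) / (1 − 0.8460)] ≈ 11.7976 million.

K11.80 million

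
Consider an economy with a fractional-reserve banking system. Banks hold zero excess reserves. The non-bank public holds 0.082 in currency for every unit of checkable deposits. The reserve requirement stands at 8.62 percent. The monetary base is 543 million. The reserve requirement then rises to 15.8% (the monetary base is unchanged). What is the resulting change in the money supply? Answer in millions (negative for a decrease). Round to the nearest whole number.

-1045 million

Initially m₁ = (1 + 0.082) / (0.0862 + 0.082) ≈ 6.4328, so M₁ = 6.4328 × 543 = 3493.0104 million.
After the change m₂ = (1 + 0.082) / (0.158 + 0.082) ≈ 4.5083, so M₂ = 4.5083 × 543 = 2448.0069 million.
ΔM = M₂ − M₁ = 2448.0069 − 3493.0104 = -1045.0035 million.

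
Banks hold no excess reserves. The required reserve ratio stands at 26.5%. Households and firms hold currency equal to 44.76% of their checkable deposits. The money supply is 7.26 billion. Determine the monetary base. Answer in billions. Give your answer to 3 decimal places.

3.574 billion

The money multiplier is m = (1 + c) / (rr + c) = (1 + 0.4476) / (0.265 + 0.4476) ≈ 2.03143.
MB = M / m = 7.26 / 2.03143 ≈ 3.5738 billion.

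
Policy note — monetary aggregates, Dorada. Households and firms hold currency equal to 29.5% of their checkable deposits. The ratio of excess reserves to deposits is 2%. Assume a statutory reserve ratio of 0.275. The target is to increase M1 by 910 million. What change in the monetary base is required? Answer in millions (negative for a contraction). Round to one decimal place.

414.6 million

The money multiplier is m = (1 + c) / (rr + e + c) = (1 + 0.295) / (0.275 + 0.02 + 0.295) ≈ 2.19492.
ΔMB = ΔM / m = (+910) / 2.19492 ≈ 414.5937 million.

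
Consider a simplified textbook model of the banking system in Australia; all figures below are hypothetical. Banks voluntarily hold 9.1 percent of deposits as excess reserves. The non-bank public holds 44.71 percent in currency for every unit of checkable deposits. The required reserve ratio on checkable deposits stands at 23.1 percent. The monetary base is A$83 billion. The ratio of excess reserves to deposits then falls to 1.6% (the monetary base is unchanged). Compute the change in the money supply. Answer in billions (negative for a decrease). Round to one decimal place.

Initially m₁ = (1 + 0.4471) / (0.231 + 0.091 + 0.4471) ≈ 1.8815, so M₁ = 1.8815 × 83 = 156.1645 billion.
After the change m₂ = (1 + 0.4471) / (0.231 + 0.016 + 0.4471) ≈ 2.0849, so M₂ = 2.0849 × 83 = 173.0467 billion.
ΔM = M₂ − M₁ = 173.0467 − 156.1645 = 16.8822 billion.

A$16.9 billion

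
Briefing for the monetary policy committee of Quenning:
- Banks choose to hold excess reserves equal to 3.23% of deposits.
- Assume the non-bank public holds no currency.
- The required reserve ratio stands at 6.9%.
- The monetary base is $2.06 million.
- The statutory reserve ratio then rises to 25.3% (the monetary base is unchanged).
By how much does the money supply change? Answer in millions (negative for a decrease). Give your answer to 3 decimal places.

Initially m₁ = 1 / (0.069 + 0.0323) ≈ 9.87167, so M₁ = 9.87167 × 2.06 ≈ 20.3356 million.
After the change m₂ = 1 / (0.253 + 0.0323) ≈ 3.50508, so M₂ = 3.50508 × 2.06 ≈ 7.2205 million.
ΔM = M₂ − M₁ = 7.2205 − 20.3356 = -13.1151 million.

-13.115 million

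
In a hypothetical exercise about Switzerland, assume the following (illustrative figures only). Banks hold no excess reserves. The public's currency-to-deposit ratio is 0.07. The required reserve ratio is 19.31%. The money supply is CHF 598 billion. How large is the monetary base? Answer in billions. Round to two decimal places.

CHF 147.04 billion

The money multiplier is m = (1 + c) / (rr + c) = (1 + 0.07) / (0.1931 + 0.07) ≈ 4.066895.
MB = M / m = 598 / 4.066895 ≈ 147.0409 billion.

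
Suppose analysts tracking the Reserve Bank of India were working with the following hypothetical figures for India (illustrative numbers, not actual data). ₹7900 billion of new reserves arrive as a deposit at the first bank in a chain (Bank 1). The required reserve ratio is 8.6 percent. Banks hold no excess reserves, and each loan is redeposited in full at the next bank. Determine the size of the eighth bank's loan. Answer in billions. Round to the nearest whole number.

Each bank lends a fraction (1 − rr) = 0.9140 of the deposit it receives, so Bank 8 receives 7900·0.9140^7 and lends 7900·0.9140^8 ≈ 3847.6597 billion.

₹3848 billion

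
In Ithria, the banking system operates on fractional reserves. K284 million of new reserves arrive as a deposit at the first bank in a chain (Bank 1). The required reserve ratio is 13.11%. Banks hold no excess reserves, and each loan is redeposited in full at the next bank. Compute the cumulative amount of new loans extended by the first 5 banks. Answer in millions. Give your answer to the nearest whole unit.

Bank i lends (1 − rr)^i of the original deposit: Bank 1 lends 284·0.8689 = 246.7676, Bank 2 lends 284·0.8689² ≈ 214.4164, and so on.
Summing a geometric series: total = 284·[0.8689·(1 − 0.8689^5) / (1 − 0.8689)] ≈ 950.0309 million.

K950 million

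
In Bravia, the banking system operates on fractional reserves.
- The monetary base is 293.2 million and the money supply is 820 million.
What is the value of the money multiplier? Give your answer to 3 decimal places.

The money multiplier is m = M / MB = 820 / 293.2 ≈ 2.79673.

2.797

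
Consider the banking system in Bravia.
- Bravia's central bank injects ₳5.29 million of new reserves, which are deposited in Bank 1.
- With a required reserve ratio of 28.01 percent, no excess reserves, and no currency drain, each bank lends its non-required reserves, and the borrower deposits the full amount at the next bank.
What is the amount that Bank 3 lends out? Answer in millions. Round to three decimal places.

₳1.974 million

Each bank lends a fraction (1 − rr) = 0.7199 of the deposit it receives, so Bank 3 receives 5.29·0.7199^2 and lends 5.29·0.7199^3 ≈ 1.9737 million.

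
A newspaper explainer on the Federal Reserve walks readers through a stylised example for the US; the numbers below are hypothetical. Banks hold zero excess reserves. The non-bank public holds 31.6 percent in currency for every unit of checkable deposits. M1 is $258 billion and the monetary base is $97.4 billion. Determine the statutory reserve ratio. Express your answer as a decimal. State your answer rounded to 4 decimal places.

0.1808

Using m = M/MB = 258/97.4 ≈ 2.648871. Since m = (1 + c)/(c + rr + e), the denominator satisfies c + rr + e = (1 + c)/m = (1 + 0.316) / 2.648871 ≈ 0.496815.
With c = 0.316 and e = 0, the statutory reserve ratio is 0.496815 − 0.316 − 0 = 0.180815.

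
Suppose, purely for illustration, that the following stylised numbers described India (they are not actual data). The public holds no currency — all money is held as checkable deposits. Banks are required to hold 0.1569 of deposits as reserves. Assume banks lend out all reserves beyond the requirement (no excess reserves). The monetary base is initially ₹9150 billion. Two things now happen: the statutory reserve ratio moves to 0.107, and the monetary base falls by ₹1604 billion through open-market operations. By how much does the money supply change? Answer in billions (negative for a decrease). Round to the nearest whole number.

₹12206 billion

Before: m₁ = 1 / (0.1569) ≈ 6.37349, MB₁ = 9150, so M₁ = 6.37349 × 9150 = 58317.4335 billion.
After: m₂ = 1 / (0.107) ≈ 9.34579, MB₂ = 9150 − 1604 = 7546, so M₂ = 9.34579 × 7546 ≈ 70523.3313 billion.
ΔM = M₂ − M₁ = 70523.3313 − 58317.4335 = 12205.8978 billion.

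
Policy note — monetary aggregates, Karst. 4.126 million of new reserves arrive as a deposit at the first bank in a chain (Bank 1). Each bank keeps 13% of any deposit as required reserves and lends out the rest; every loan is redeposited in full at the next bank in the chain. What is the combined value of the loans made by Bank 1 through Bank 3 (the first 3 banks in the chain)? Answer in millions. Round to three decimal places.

9.430 million

Bank i lends (1 − rr)^i of the original deposit: Bank 1 lends 4.126·0.8700 ≈ 3.5896, Bank 2 lends 4.126·0.8700² ≈ 3.1230, and so on.
Summing a geometric series: total = 4.126·[0.8700·(1 − 0.8700^3) / (1 − 0.8700)] ≈ 9.4296 million.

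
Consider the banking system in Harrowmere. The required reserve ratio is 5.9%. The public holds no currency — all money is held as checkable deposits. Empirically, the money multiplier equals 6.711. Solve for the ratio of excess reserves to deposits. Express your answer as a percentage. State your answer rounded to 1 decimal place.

Using m = 6.711. Since m = (1 + c)/(c + rr + e), the denominator satisfies c + rr + e = (1 + c)/m = (1 + 0) / 6.711 ≈ 0.149009.
With c = 0 and rr = 0.059, the ratio of excess reserves to deposits is 0.149009 − 0 − 0.059 = 0.090009.

9.0%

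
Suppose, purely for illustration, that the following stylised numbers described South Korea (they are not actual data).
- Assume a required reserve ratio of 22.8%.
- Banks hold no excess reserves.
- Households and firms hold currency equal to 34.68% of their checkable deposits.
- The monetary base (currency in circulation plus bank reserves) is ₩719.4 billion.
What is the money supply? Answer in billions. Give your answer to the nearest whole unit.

₩1686 billion

The money multiplier is m = (1 + c) / (rr + c) = (1 + 0.3468) / (0.228 + 0.3468) ≈ 2.3431.
So M = m × MB = 2.3431 × 719.4 ≈ 1685.6261 billion.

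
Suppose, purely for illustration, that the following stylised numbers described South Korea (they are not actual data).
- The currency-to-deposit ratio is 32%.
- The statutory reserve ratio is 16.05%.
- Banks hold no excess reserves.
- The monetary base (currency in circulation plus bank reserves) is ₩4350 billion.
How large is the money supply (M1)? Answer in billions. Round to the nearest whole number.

₩11950 billion

The money multiplier is m = (1 + c) / (rr + c) = (1 + 0.32) / (0.1605 + 0.32) ≈ 2.74714.
So M = m × MB = 2.74714 × 4350 = 11950.059 billion.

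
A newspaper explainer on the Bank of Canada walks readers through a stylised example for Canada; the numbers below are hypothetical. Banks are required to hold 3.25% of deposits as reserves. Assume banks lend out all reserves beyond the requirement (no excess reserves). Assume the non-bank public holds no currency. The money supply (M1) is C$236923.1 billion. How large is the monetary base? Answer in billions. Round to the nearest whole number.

C$7700 billion

With no currency drain and no excess reserves, the money multiplier is m = 1/rr = 1/0.0325 ≈ 30.7692308.
The monetary base is MB = M / m = 236923.1 / 30.7692308 ≈ 7700.0007 billion.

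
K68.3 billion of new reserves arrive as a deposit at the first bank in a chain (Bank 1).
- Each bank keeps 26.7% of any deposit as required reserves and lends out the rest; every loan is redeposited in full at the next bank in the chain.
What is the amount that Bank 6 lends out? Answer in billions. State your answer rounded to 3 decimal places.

K10.594 billion

Each bank lends a fraction (1 − rr) = 0.7330 of the deposit it receives, so Bank 6 receives 68.3·0.7330^5 and lends 68.3·0.7330^6 ≈ 10.5936 billion.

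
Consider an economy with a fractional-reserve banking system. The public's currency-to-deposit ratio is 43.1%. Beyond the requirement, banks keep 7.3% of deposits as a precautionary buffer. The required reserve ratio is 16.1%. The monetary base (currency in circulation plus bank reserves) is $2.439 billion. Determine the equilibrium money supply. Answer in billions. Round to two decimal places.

$5.25 billion

The money multiplier is m = (1 + c) / (rr + e + c) = (1 + 0.431) / (0.161 + 0.073 + 0.431) ≈ 2.1519.
So M = m × MB = 2.1519 × 2.439 ≈ 5.2485 billion.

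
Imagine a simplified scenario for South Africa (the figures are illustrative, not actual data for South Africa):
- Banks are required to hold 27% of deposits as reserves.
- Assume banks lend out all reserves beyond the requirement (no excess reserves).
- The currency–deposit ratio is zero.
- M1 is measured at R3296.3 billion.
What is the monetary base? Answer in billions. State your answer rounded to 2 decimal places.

R890.00 billion

With no currency drain and no excess reserves, the money multiplier is m = 1/rr = 1/0.27 ≈ 3.7037037.
The monetary base is MB = M / m = 3296.3 / 3.7037037 ≈ 890.001 billion.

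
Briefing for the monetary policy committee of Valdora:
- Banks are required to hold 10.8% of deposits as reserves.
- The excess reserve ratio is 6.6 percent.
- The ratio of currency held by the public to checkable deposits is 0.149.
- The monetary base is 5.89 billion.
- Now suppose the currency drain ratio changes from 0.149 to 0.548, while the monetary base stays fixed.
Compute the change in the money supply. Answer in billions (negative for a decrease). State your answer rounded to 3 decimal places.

-8.324 billion

Initially m₁ = (1 + 0.149) / (0.108 + 0.066 + 0.149) ≈ 3.55728, so M₁ = 3.55728 × 5.89 ≈ 20.9524 billion.
After the change m₂ = (1 + 0.548) / (0.108 + 0.066 + 0.548) ≈ 2.14404, so M₂ = 2.14404 × 5.89 ≈ 12.6284 billion.
ΔM = M₂ − M₁ = 12.6284 − 20.9524 = -8.324 billion.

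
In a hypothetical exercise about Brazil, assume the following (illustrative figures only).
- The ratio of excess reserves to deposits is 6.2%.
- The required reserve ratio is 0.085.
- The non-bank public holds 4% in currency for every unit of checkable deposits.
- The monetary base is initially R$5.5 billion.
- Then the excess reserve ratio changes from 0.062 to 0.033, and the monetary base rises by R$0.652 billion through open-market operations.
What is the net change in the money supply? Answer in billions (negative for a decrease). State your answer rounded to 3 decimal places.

R$9.906 billion

Before: m₁ = (1 + 0.04) / (0.085 + 0.062 + 0.04) ≈ 5.56150, MB₁ = 5.5, so M₁ = 5.56150 × 5.5 ≈ 30.5882 billion.
After: m₂ = (1 + 0.04) / (0.085 + 0.033 + 0.04) ≈ 6.58228, MB₂ = 5.5 + 0.652 = 6.152, so M₂ = 6.58228 × 6.152 ≈ 40.4942 billion.
ΔM = M₂ − M₁ = 40.4942 − 30.5882 = 9.906 billion.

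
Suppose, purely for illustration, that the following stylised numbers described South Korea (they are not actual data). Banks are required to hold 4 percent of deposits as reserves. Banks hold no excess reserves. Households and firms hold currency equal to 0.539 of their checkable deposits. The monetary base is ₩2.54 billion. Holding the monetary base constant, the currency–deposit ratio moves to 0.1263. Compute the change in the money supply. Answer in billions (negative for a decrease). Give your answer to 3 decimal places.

Initially m₁ = (1 + 0.539) / (0.04 + 0.539) ≈ 2.65803, so M₁ = 2.65803 × 2.54 ≈ 6.7514 billion.
After the change m₂ = (1 + 0.1263) / (0.04 + 0.1263) ≈ 6.77270, so M₂ = 6.77270 × 2.54 ≈ 17.2027 billion.
ΔM = M₂ − M₁ = 17.2027 − 6.7514 = 10.4513 billion.

₩10.451 billion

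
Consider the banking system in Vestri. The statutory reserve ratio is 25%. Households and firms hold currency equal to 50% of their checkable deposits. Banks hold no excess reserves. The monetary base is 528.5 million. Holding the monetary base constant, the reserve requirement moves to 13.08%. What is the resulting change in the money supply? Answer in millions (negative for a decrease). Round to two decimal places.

Initially m₁ = (1 + 0.5) / (0.25 + 0.5) = 2, so M₁ = 2 × 528.5 = 1057 million.
After the change m₂ = (1 + 0.5) / (0.1308 + 0.5) ≈ 2.377933, so M₂ = 2.377933 × 528.5 ≈ 1256.7376 million.
ΔM = M₂ − M₁ = 1256.7376 − 1057 = 199.7376 million.

199.74 million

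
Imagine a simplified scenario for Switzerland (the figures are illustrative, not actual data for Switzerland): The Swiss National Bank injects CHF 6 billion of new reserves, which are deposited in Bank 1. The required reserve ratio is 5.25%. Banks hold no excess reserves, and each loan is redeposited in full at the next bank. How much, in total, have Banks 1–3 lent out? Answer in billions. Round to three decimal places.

Bank i lends (1 − rr)^i of the original deposit: Bank 1 lends 6·0.9475 = 5.6850, Bank 2 lends 6·0.9475² ≈ 5.3865, and so on.
Summing a geometric series: total = 6·[0.9475·(1 − 0.9475^3) / (1 − 0.9475)] ≈ 16.1753 billion.

CHF 16.175 billion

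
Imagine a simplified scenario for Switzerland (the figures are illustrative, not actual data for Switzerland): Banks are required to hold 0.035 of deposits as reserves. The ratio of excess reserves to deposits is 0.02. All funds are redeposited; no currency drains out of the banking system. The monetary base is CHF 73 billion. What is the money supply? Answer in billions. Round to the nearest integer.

CHF 1327 billion

The money multiplier is m = 1 / (rr + e) = 1 / (0.035 + 0.02) ≈ 18.1818.
So M = m × MB = 18.1818 × 73 = 1327.2714 billion.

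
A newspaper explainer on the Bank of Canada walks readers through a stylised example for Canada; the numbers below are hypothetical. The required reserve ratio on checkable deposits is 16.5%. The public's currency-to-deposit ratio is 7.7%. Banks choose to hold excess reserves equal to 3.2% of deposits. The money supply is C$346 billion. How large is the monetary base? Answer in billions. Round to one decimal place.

C$88.0 billion

The money multiplier is m = (1 + c) / (rr + e + c) = (1 + 0.077) / (0.165 + 0.032 + 0.077) ≈ 3.93066.
MB = M / m = 346 / 3.93066 ≈ 88.0259 billion.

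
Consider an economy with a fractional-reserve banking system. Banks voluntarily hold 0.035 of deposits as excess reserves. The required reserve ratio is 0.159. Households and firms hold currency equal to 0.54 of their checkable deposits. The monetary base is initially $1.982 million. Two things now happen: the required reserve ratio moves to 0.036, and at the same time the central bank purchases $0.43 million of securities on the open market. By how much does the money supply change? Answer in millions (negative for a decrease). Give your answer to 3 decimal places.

Before: m₁ = (1 + 0.54) / (0.159 + 0.035 + 0.54) ≈ 2.09809, MB₁ = 1.982, so M₁ = 2.09809 × 1.982 ≈ 4.1584 million.
After: m₂ = (1 + 0.54) / (0.036 + 0.035 + 0.54) ≈ 2.52046, MB₂ = 1.982 + 0.43 = 2.412, so M₂ = 2.52046 × 2.412 ≈ 6.0793 million.
ΔM = M₂ − M₁ = 6.0793 − 4.1584 = 1.9209 million.

$1.921 million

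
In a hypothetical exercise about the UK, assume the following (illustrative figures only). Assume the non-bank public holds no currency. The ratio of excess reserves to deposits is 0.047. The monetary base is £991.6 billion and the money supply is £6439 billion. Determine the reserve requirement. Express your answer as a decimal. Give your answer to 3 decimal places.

0.107

Using m = M/MB = 6439/991.6 ≈ 6.493546. Since m = (1 + c)/(c + rr + e), the denominator satisfies c + rr + e = (1 + c)/m = (1 + 0) / 6.493546 ≈ 0.153999.
With c = 0 and e = 0.047, the reserve requirement is 0.153999 − 0 − 0.047 = 0.106999.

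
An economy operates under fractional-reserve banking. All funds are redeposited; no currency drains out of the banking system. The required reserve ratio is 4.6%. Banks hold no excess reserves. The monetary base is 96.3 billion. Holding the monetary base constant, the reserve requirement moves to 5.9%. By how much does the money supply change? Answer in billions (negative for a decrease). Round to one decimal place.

-461.3 billion

Initially m₁ = 1 / (0.046) ≈ 21.7391, so M₁ = 21.7391 × 96.3 ≈ 2093.4753 billion.
After the change m₂ = 1 / (0.059) ≈ 16.9492, so M₂ = 16.9492 × 96.3 ≈ 1632.208 billion.
ΔM = M₂ − M₁ = 1632.208 − 2093.4753 = -461.2673 billion.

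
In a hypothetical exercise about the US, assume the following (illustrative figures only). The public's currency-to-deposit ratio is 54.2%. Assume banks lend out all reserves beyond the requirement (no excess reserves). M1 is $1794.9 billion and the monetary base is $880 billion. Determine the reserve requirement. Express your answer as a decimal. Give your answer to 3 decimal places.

Using m = M/MB = 1794.9/880 ≈ 2.039659. Since m = (1 + c)/(c + rr + e), the denominator satisfies c + rr + e = (1 + c)/m = (1 + 0.542) / 2.039659 ≈ 0.756009.
With c = 0.542 and e = 0, the reserve requirement is 0.756009 − 0.542 − 0 = 0.214009.

0.214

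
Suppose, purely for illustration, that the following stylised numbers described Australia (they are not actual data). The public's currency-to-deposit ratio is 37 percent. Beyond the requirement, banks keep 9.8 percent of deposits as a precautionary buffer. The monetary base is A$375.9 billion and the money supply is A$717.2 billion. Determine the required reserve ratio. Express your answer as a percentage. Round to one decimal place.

Using m = M/MB = 717.2/375.9 ≈ 1.907954. Since m = (1 + c)/(c + rr + e), the denominator satisfies c + rr + e = (1 + c)/m = (1 + 0.37) / 1.907954 ≈ 0.718047.
With c = 0.37 and e = 0.098, the required reserve ratio is 0.718047 − 0.37 − 0.098 = 0.250047.

25.0%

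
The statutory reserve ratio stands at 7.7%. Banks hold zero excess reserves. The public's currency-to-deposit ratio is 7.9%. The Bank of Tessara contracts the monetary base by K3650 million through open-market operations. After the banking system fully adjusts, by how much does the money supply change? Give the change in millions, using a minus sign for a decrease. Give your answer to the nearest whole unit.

The money multiplier is m = (1 + c) / (rr + c) = (1 + 0.079) / (0.077 + 0.079) ≈ 6.91667.
The sale removes 3650 million of base, so ΔM = m × ΔMB = 6.91667 × (−3650) = -25245.8455 million.

-25246 million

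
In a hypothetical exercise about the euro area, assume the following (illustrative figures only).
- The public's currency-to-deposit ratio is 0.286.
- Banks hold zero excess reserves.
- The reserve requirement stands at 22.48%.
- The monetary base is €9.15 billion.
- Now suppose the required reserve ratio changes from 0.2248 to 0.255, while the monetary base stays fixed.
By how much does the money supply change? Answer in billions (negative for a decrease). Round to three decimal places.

Initially m₁ = (1 + 0.286) / (0.2248 + 0.286) ≈ 2.51762, so M₁ = 2.51762 × 9.15 ≈ 23.0362 billion.
After the change m₂ = (1 + 0.286) / (0.255 + 0.286) ≈ 2.37708, so M₂ = 2.37708 × 9.15 ≈ 21.7503 billion.
ΔM = M₂ − M₁ = 21.7503 − 23.0362 = -1.2859 billion.

-1.286 billion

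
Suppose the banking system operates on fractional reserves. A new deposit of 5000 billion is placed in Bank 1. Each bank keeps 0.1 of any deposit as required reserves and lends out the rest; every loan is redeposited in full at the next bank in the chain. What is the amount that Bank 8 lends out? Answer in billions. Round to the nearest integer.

Each bank lends a fraction (1 − rr) = 0.9000 of the deposit it receives, so Bank 8 receives 5000·0.9000^7 and lends 5000·0.9000^8 ≈ 2152.3361 billion.

2152 billion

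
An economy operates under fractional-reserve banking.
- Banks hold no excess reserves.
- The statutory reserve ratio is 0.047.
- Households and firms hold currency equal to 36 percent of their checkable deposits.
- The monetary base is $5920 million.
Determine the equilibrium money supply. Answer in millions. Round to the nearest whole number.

$19782 million

The money multiplier is m = (1 + c) / (rr + c) = (1 + 0.36) / (0.047 + 0.36) ≈ 3.34152.
So M = m × MB = 3.34152 × 5920 = 19781.7984 million.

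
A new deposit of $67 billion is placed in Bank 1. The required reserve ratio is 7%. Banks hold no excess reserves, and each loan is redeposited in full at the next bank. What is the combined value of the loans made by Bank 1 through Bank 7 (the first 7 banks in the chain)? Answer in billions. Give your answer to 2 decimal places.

$354.54 billion

Bank i lends (1 − rr)^i of the original deposit: Bank 1 lends 67·0.9300 = 62.3100, Bank 2 lends 67·0.9300² = 57.9483, and so on.
Summing a geometric series: total = 67·[0.9300·(1 − 0.9300^7) / (1 − 0.9300)] ≈ 354.5431 billion.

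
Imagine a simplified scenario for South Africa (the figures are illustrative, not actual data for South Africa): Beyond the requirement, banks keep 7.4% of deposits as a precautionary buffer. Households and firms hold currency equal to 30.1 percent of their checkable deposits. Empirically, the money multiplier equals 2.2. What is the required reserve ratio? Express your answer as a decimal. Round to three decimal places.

Using m = 2.2. Since m = (1 + c)/(c + rr + e), the denominator satisfies c + rr + e = (1 + c)/m = (1 + 0.301) / 2.2 ≈ 0.591364.
With c = 0.301 and e = 0.074, the required reserve ratio is 0.591364 − 0.301 − 0.074 = 0.216364.

0.216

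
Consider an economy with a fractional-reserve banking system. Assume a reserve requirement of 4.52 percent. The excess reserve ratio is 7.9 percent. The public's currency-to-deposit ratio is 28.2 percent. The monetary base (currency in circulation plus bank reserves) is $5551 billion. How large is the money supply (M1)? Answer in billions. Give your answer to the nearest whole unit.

The money multiplier is m = (1 + c) / (rr + e + c) = (1 + 0.282) / (0.0452 + 0.079 + 0.282) ≈ 3.15608.
So M = m × MB = 3.15608 × 5551 ≈ 17519.4001 billion.

$17519 billion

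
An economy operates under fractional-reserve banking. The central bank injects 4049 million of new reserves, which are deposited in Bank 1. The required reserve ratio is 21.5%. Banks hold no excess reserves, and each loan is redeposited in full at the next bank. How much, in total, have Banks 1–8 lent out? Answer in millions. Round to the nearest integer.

Bank i lends (1 − rr)^i of the original deposit: Bank 1 lends 4049·0.7850 = 3178.4650, Bank 2 lends 4049·0.7850² ≈ 2495.0950, and so on.
Summing a geometric series: total = 4049·[0.7850·(1 − 0.7850^8) / (1 − 0.7850)] ≈ 12651.8084 million.

12652 million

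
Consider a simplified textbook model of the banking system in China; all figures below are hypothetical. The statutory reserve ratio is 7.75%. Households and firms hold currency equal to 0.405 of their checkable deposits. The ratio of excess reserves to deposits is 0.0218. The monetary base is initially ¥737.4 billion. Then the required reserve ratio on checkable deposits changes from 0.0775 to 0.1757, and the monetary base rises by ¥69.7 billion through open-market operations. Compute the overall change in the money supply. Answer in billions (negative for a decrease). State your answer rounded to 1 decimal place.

-172.3 billion

Before: m₁ = (1 + 0.405) / (0.0775 + 0.0218 + 0.405) ≈ 2.78604, MB₁ = 737.4, so M₁ = 2.78604 × 737.4 ≈ 2054.4259 billion.
After: m₂ = (1 + 0.405) / (0.1757 + 0.0218 + 0.405) ≈ 2.33195, MB₂ = 737.4 + 69.7 = 807.1, so M₂ = 2.33195 × 807.1 ≈ 1882.1168 billion.
ΔM = M₂ − M₁ = 1882.1168 − 2054.4259 = -172.3091 billion.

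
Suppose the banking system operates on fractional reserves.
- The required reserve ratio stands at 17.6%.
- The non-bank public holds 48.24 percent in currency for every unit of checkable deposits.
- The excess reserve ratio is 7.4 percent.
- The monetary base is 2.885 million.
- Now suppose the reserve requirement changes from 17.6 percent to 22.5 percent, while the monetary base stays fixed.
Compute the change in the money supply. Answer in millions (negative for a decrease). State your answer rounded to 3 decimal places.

-0.366 million

Initially m₁ = (1 + 0.4824) / (0.176 + 0.074 + 0.4824) ≈ 2.02403, so M₁ = 2.02403 × 2.885 ≈ 5.8393 million.
After the change m₂ = (1 + 0.4824) / (0.225 + 0.074 + 0.4824) ≈ 1.89711, so M₂ = 1.89711 × 2.885 ≈ 5.4732 million.
ΔM = M₂ − M₁ = 5.4732 − 5.8393 = -0.3661 million.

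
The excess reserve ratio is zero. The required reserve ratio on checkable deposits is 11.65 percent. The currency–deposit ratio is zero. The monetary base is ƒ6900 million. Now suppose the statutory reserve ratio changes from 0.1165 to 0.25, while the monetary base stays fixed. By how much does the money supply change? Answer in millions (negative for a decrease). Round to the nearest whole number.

Initially m₁ = 1 / (0.1165) ≈ 8.58369, so M₁ = 8.58369 × 6900 = 59227.461 million.
After the change m₂ = 1 / (0.25) = 4, so M₂ = 4 × 6900 = 27600 million.
ΔM = M₂ − M₁ = 27600 − 59227.461 = -31627.461 million.

-31627 million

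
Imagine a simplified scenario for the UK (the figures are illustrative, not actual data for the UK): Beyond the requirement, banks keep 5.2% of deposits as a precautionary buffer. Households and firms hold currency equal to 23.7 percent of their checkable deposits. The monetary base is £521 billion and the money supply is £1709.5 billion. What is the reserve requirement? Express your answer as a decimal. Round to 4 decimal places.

0.0880

Using m = M/MB = 1709.5/521 ≈ 3.281190. Since m = (1 + c)/(c + rr + e), the denominator satisfies c + rr + e = (1 + c)/m = (1 + 0.237) / 3.281190 ≈ 0.376997.
With c = 0.237 and e = 0.052, the reserve requirement is 0.376997 − 0.237 − 0.052 = 0.087997.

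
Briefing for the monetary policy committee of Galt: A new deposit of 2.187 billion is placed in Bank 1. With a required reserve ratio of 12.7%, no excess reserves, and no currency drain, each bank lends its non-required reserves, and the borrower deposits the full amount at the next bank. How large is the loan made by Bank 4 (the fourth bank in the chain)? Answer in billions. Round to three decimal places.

Each bank lends a fraction (1 − rr) = 0.8730 of the deposit it receives, so Bank 4 receives 2.187·0.8730^3 and lends 2.187·0.8730^4 ≈ 1.2703 billion.

1.270 billion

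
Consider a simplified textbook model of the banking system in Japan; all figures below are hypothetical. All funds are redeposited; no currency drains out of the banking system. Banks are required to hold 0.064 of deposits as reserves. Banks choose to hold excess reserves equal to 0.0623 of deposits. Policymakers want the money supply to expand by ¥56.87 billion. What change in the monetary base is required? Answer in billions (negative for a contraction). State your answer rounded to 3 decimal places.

¥7.183 billion

The money multiplier is m = 1 / (rr + e) = 1 / (0.064 + 0.0623) ≈ 7.917656.
ΔMB = ΔM / m = (+56.87) / 7.917656 ≈ 7.1827 billion.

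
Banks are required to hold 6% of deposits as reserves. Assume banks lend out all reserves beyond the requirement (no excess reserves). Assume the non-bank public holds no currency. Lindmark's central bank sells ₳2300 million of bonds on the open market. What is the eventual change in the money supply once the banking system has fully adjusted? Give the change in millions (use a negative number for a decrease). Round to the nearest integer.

The simple money multiplier is m = 1/rr = 1/0.06 ≈ 16.66667.
An open-market sale reduces the monetary base by 2300 million, so ΔM = m × ΔMB = 16.66667 × (−2300) = -38333.341 million.

-38333 million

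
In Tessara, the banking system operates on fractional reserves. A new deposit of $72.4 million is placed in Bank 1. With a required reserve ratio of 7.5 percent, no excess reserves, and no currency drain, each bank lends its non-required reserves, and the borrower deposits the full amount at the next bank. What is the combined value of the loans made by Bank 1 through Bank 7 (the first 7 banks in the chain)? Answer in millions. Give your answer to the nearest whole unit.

Bank i lends (1 − rr)^i of the original deposit: Bank 1 lends 72.4·0.9250 = 66.9700, Bank 2 lends 72.4·0.9250² ≈ 61.9473, and so on.
Summing a geometric series: total = 72.4·[0.9250·(1 − 0.9250^7) / (1 − 0.9250)] ≈ 375.5515 million.

$376 million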